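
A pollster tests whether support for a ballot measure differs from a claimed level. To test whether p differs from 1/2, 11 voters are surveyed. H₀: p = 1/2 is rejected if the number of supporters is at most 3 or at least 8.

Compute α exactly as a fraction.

The significance level is the null-hypothesis probability of the rejection region {≤3} ∪ {≥8}.
Each tail has probability (1 + 11 + 55 + 165)/2048; doubling gives α = 464/2048 = 29/128.

29/128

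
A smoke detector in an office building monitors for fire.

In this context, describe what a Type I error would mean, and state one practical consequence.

With the conventional null hypothesis that there is no fire:
A Type I error is rejecting H₀ when H₀ is true.
Here that means sounding the alarm and evacuating the building when actually there is no fire.

A Type I error would mean concluding that there is a fire when in fact there is no fire. Consequence: the building is evacuated for a false alarm, disrupting work.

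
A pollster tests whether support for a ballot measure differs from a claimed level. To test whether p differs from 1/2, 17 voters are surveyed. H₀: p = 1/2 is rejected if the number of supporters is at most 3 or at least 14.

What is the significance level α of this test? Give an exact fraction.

417/32768

Under H₀, Y ~ Binomial(17, 1/2); α is the probability of landing in either tail, P(Y ≤ 3) + P(Y ≥ 14).
Each tail has probability (1 + 17 + 136 + 680)/131072; doubling gives α = 1668/131072 = 417/32768.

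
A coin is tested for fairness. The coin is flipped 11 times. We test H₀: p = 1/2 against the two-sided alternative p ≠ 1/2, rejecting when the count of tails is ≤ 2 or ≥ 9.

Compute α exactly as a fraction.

Under H₀, K ~ Binomial(11, 1/2); α is the probability of landing in either tail, P(K ≤ 2) + P(K ≥ 9).
By symmetry, α = 2·P(K ≤ 2) = 2·(1 + 11 + 55)/2048 = 134/2048 = 67/1024.

67/1024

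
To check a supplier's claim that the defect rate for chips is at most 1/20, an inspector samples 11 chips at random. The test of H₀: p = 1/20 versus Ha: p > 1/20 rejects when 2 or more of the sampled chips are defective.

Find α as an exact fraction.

The significance level is the probability, assuming p = 1/20, of seeing 2 or more defectives in 11 draws.
Via the complement, α = 1 − Σ_{j=0}^{1} C(11,j)(1/20)^j(19/20)^{11-j} = 2086801226597/20480000000000.

2086801226597/20480000000000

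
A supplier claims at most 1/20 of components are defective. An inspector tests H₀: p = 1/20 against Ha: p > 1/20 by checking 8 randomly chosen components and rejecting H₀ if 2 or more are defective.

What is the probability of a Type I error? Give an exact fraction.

Under H₀, K ~ Binomial(8, 1/20); the Type I error rate is P(K ≥ 2).
Computing the lower-tail complement: 1 − 24134536953/25600000000 = 1465463047/25600000000.

1465463047/25600000000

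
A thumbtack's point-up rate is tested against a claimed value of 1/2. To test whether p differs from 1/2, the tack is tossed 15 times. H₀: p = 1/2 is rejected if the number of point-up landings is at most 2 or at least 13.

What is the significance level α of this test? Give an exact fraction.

121/16384

Under H₀, Y ~ Binomial(15, 1/2); α is the probability of landing in either tail, P(Y ≤ 2) + P(Y ≥ 13).
The two tails are symmetric, so α = 2·(1 + 15 + 105)/2^15 = 242/32768 = 121/16384.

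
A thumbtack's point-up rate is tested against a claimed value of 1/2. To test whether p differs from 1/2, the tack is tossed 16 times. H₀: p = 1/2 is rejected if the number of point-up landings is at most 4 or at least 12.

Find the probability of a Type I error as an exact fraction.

Under H₀, X ~ Binomial(16, 1/2); α is the probability of landing in either tail, P(X ≤ 4) + P(X ≥ 12).
By symmetry, α = 2·P(X ≤ 4) = 2·(1 + 16 + 120 + 560 + 1820)/65536 = 5034/65536 = 2517/32768.

2517/32768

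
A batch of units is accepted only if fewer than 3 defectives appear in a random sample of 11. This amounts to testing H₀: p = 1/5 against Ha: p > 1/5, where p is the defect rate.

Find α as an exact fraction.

3736313/9765625

The significance level is the probability, assuming p = 1/5, of seeing 3 or more defectives in 11 draws.
Computing the lower-tail complement: 1 − 6029312/9765625 = 3736313/9765625.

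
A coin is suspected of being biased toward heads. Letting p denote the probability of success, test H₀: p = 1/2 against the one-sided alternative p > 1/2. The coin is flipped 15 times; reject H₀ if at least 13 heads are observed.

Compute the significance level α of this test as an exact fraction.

α = P(reject H₀ | H₀ true) = P(S ≥ 13 | p = 1/2), with S ~ Binomial(15, 1/2).
P(S ≥ 13) = [C(15,13) + C(15,14) + C(15,15)] / 2^15 = (105 + 15 + 1) / 32768 = 121/32768.

121/32768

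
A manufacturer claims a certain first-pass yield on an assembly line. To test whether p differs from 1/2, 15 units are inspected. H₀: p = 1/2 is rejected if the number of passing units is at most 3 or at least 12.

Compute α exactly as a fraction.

9/256

Under H₀, S ~ Binomial(15, 1/2); α is the probability of landing in either tail, P(S ≤ 3) + P(S ≥ 12).
The two tails are symmetric, so α = 2·(1 + 15 + 105 + 455)/2^15 = 1152/32768 = 9/256.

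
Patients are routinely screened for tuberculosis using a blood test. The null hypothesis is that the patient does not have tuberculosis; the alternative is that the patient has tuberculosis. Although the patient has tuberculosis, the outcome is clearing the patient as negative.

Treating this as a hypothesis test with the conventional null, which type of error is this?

Type II error

'Clearing the patient as negative' corresponds to failing to reject H₀.
H₀ was not rejected but H₀ is false — a Type II error (false negative).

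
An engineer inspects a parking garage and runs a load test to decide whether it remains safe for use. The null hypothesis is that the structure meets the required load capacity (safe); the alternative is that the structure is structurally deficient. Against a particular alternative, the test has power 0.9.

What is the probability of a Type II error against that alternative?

0.1

Power = 1 − β, so β = 1 − 0.9 = 0.1.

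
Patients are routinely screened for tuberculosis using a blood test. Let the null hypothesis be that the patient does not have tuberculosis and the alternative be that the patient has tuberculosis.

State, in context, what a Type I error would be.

A Type I error is rejecting H₀ when H₀ is true.
Here that means flagging the patient as positive and ordering follow-up testing when actually the patient does not have tuberculosis.

A Type I error would mean concluding that the patient has tuberculosis when in fact the patient does not have tuberculosis.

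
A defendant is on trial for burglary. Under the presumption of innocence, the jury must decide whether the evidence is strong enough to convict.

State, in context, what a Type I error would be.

A Type I error would mean concluding that the defendant is guilty when in fact the defendant is innocent.

With the conventional null hypothesis that the defendant is innocent:
A Type I error is rejecting H₀ when H₀ is true.
Here that means convicting the defendant when actually the defendant is innocent.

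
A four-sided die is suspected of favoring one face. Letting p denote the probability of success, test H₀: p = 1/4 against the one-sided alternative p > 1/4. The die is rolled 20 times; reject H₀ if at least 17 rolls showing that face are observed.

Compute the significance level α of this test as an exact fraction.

Under H₀, Y ~ Binomial(20, 1/4), and α = P(Y ≥ 17).
Summing C(20,j)(1/4)^j(3/4)^{20−j} for j = 17,…,20 gives 32551/1099511627776.

32551/1099511627776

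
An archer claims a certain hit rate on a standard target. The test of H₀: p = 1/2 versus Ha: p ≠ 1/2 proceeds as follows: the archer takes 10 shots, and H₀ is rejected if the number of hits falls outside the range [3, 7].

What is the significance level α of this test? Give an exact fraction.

Under H₀, Y ~ Binomial(10, 1/2); α is the probability of landing in either tail, P(Y ≤ 2) + P(Y ≥ 8).
The two tails are symmetric, so α = 2·(1 + 10 + 45)/2^10 = 112/1024 = 7/64.

7/64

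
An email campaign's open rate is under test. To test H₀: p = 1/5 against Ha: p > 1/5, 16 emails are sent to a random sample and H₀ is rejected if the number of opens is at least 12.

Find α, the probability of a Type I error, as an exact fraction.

100749/30517578125

Under H₀, K ~ Binomial(16, 1/5), and α = P(K ≥ 12).
Adding the binomial terms for j = 12 through 16 with p = 1/5 yields 100749/30517578125.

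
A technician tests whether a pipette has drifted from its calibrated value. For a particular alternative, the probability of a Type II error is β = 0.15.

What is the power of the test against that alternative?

Power = 1 − β = 1 − 0.15 = 0.85.

0.85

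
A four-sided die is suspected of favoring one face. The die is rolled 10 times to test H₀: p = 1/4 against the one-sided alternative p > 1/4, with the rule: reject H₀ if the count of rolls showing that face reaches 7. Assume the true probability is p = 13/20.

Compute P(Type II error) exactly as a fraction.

β = P(fail to reject H₀ | Ha true) = P(Y ≤ 6 | p = 13/20), Y ~ Binomial(10, 13/20).
Summing C(10,j)·(13/20)^j·(7/20)^{10-j} for j = 0..6 gives 1244602838129/2560000000000.

1244602838129/2560000000000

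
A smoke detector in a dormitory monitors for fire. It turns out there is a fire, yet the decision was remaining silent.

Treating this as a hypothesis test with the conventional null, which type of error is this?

The null hypothesis here is that there is no fire.
'Remaining silent' corresponds to failing to reject H₀.
H₀ was not rejected but H₀ is false — a Type II error (false negative).

Type II error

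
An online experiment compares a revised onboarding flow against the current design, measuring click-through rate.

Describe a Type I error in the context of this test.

A Type I error would mean concluding that the new design increases click-through rate when in fact the new design has no effect on click-through rate.

With the conventional null hypothesis that the new design has no effect on click-through rate:
A Type I error is rejecting H₀ when H₀ is true.
Here that means shipping the new feature to all users when actually the new design has no effect on click-through rate.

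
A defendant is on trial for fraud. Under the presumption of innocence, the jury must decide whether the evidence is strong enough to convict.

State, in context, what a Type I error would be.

A Type I error would mean concluding that the defendant is guilty when in fact the defendant is innocent.

With the conventional null hypothesis that the defendant is innocent:
A Type I error is rejecting H₀ when H₀ is true.
Here that means convicting the defendant when actually the defendant is innocent.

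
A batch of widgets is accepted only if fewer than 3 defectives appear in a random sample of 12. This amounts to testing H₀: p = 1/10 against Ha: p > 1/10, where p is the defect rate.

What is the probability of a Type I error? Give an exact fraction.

22173995549/200000000000

α = P(reject H₀ | H₀ true) = P(X ≥ 3 | p = 1/10), X ~ Binomial(12, 1/10).
Via the complement, α = 1 − Σ_{j=0}^{2} C(12,j)(1/10)^j(9/10)^{12-j} = 22173995549/200000000000.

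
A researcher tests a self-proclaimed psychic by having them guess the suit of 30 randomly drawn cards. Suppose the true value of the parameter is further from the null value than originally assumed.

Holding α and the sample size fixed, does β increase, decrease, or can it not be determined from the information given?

A bigger departure from H₀ is easier for the test to detect, so it fails to reject less often.

It decreases.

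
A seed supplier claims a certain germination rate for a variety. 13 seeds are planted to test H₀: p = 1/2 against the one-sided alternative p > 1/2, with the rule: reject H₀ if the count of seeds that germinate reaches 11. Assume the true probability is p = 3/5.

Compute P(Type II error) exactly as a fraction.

β = P(fail to reject H₀ | Ha true) = P(S ≤ 10 | p = 3/5), S ~ Binomial(13, 3/5).
Equivalently, β = 1 − P(S ≥ 11) = 1150021472/1220703125.

1150021472/1220703125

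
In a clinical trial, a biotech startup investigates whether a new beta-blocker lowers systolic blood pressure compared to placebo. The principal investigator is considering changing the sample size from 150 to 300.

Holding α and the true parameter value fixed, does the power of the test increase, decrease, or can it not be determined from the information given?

It increases.

A larger sample reduces the standard error, pulling the sampling distribution under Ha further from the non-rejection region.
Since power = 1 − β and β decreases, power increases.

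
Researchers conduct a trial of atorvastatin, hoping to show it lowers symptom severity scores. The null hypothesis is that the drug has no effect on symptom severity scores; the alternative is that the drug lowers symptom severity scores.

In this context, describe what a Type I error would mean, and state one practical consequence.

A Type I error is rejecting H₀ when H₀ is true.
Here that means concluding that the drug is effective when actually the drug has no effect on symptom severity scores.

A Type I error would mean concluding that the drug lowers symptom severity scores when in fact the drug has no effect on symptom severity scores. Consequence: an ineffective drug is approved and marketed, exposing patients to side effects with no benefit.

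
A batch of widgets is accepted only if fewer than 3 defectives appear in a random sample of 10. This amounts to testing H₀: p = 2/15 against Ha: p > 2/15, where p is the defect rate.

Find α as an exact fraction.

Under H₀, S ~ Binomial(10, 2/15); the Type I error rate is P(S ≥ 3).
α = 1 − P(S ≤ 2) = 1 − 165593336363/192216796875 = 26623460512/192216796875.

26623460512/192216796875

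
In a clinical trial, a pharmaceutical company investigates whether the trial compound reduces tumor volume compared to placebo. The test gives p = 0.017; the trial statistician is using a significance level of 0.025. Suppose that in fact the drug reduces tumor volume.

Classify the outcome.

Neither — the decision is correct.

The conventional null hypothesis is that the drug has no effect on tumor volume.
Since p = 0.017 < α = 0.025, H₀ is rejected.
H₀ is false (actually the drug reduces tumor volume).
The decision matches the true state — no error.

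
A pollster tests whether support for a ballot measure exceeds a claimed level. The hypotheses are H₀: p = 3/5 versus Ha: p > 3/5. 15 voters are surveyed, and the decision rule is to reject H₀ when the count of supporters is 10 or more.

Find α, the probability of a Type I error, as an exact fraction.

The Type I error probability is α = P(Y ≥ 10) computed under H₀, where Y ~ Binomial(15, 3/5).
Summing C(15,j)(3/5)^j(2/5)^{15−j} for j = 10,…,15 gives 12305162061/30517578125.

12305162061/30517578125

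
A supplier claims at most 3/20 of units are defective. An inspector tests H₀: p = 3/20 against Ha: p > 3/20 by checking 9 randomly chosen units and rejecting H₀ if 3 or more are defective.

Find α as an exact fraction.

4507308909/32000000000

The significance level is the probability, assuming p = 3/20, of seeing 3 or more defectives in 9 draws.
α = 1 − P(S ≤ 2) = 1 − 27492691091/32000000000 = 4507308909/32000000000.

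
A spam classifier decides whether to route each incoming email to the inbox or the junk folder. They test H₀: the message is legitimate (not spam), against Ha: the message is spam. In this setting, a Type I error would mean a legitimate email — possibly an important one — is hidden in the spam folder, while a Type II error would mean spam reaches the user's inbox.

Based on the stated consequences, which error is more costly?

The Type I consequence (a legitimate email — possibly an important one — is hidden in the spam folder) is more severe than the Type II consequence (spam reaches the user's inbox).

Type I error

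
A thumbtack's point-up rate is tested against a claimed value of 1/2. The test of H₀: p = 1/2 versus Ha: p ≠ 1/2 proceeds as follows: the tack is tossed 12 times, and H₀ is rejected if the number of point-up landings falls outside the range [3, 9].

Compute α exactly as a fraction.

The significance level is the null-hypothesis probability of the rejection region {≤2} ∪ {≥10}.
The two tails are symmetric, so α = 2·(1 + 12 + 66)/2^12 = 158/4096 = 79/2048.

79/2048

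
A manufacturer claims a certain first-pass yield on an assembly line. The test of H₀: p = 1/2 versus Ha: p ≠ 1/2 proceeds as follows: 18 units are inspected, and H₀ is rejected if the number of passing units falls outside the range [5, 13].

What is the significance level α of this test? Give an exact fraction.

α = P(S ≤ 4 or S ≥ 14 | p = 1/2), S ~ Binomial(18, 1/2).
By symmetry, α = 2·P(S ≤ 4) = 2·(1 + 18 + 153 + 816 + 3060)/262144 = 8096/262144 = 253/8192.

253/8192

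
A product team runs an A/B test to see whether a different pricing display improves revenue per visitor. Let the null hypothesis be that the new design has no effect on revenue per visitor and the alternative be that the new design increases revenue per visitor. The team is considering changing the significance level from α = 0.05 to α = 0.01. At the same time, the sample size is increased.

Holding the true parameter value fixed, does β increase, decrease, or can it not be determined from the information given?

The first change alone would make β increase; the second alone would make β decrease. Which effect dominates depends on the magnitudes, which are not given.

Cannot be determined from the information given.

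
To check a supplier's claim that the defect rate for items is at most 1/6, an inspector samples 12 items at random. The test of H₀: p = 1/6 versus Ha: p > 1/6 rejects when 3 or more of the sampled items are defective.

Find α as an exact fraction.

Under H₀, Y ~ Binomial(12, 1/6); the Type I error rate is P(Y ≥ 3).
Via the complement, α = 1 − Σ_{j=0}^{2} C(12,j)(1/6)^j(5/6)^{12-j} = 702172961/2176782336.

702172961/2176782336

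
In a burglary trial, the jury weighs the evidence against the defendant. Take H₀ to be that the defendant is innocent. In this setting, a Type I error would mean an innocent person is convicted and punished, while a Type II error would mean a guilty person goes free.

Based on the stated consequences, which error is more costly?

The Type I consequence (an innocent person is convicted and punished) is more severe than the Type II consequence (a guilty person goes free).

Type I error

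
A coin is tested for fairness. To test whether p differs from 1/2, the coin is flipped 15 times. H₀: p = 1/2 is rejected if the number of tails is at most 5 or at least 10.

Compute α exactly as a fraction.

The significance level is the null-hypothesis probability of the rejection region {≤5} ∪ {≥10}.
The two tails are symmetric, so α = 2·(1 + 15 + 105 + 455 + 1365 + 3003)/2^15 = 9888/32768 = 309/1024.

309/1024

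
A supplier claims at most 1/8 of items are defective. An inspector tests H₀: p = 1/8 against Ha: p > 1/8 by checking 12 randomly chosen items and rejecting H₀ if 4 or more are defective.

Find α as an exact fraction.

α = P(reject H₀ | H₀ true) = P(S ≥ 4 | p = 1/8), S ~ Binomial(12, 1/8).
Via the complement, α = 1 − Σ_{j=0}^{3} C(12,j)(1/8)^j(7/8)^{12-j} = 3629108645/68719476736.

3629108645/68719476736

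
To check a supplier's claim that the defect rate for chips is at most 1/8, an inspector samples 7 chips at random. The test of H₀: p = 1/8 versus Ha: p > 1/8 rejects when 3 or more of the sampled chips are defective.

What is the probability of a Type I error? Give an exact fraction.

The significance level is the probability, assuming p = 1/8, of seeing 3 or more defectives in 7 draws.
Computing the lower-tail complement: 1 − 2000033/2097152 = 97119/2097152.

97119/2097152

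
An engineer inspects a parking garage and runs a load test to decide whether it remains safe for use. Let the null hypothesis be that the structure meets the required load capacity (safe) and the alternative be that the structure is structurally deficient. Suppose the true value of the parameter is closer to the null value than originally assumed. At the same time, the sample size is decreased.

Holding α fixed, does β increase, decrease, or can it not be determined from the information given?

It increases.

When the true parameter is near the null value, the test has a harder time distinguishing Ha from H₀. Reducing n widens both sampling distributions, so the test has less ability to distinguish Ha from H₀. Both changes push β in the same direction.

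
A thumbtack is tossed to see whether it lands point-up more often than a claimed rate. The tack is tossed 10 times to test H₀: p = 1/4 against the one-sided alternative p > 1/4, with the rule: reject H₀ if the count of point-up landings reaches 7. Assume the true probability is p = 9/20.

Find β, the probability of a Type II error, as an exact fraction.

2298892939321/2560000000000

β = P(fail to reject H₀ | Ha true) = P(Y ≤ 6 | p = 9/20), Y ~ Binomial(10, 9/20).
Summing C(10,j)·(9/20)^j·(11/20)^{10-j} for j = 0..6 gives 2298892939321/2560000000000.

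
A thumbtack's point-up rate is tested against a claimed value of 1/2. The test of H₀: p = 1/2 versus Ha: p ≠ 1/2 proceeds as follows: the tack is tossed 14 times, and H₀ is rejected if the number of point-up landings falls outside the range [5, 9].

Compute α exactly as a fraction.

1471/8192

Under H₀, X ~ Binomial(14, 1/2); α is the probability of landing in either tail, P(X ≤ 4) + P(X ≥ 10).
Each tail has probability (1 + 14 + 91 + 364 + 1001)/16384; doubling gives α = 2942/16384 = 1471/8192.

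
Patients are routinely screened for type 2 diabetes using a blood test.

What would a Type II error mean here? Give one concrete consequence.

A Type II error would mean concluding that the patient does not have type 2 diabetes (or at least failing to establish that the patient has type 2 diabetes) when in fact the patient has type 2 diabetes. Consequence: the disease goes undetected and untreated until it has progressed.

With the conventional null hypothesis that the patient does not have type 2 diabetes:
A Type II error is failing to reject H₀ when H₀ is false.
Here that means clearing the patient as negative when actually the patient has type 2 diabetes.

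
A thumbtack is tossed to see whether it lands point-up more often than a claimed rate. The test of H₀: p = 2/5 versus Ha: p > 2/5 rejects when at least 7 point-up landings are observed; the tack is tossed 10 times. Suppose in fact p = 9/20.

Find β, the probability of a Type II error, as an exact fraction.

Under the alternative p = 9/20, S ~ Binomial(10, 9/20); β is the probability the test does not reject, P(S < 7).
Equivalently, β = 1 − P(S ≥ 7) = 2298892939321/2560000000000.

2298892939321/2560000000000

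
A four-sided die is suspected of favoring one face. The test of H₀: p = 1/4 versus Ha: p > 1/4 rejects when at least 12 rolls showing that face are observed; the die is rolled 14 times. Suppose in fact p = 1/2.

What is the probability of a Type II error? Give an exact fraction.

β = P(fail to reject H₀ | Ha true) = P(X ≤ 11 | p = 1/2), X ~ Binomial(14, 1/2).
Summing C(14,j)·(1/2)^j·(1/2)^{14-j} for j = 0..11 gives 8139/8192.

8139/8192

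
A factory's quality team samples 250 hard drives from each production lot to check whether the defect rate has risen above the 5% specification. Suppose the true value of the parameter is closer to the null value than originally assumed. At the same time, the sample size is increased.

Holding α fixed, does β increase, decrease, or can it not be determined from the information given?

Cannot be determined from the information given.

The first change alone would make β increase; the second alone would make β decrease. Which effect dominates depends on the magnitudes, which are not given.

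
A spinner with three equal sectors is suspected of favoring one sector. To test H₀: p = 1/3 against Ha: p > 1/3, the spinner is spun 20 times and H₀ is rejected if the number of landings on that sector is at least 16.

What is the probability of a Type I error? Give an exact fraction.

29147/1162261467

Under H₀, Y ~ Binomial(20, 1/3), and α = P(Y ≥ 16).
P(Y ≥ 16) = Σ_{j=16}^{20} C(20,j)·(1/3)^j·(2/3)^{20-j} = 29147/1162261467.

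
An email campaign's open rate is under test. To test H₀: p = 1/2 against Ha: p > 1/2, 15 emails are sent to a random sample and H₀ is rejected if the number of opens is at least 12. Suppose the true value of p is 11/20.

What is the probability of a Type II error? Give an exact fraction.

A Type II error is failing to reject when Ha holds: with p = 11/20, β = P(X ≤ 11).
Equivalently, β = 1 − P(X ≥ 12) = 7844484964274060391/8192000000000000000.

7844484964274060391/8192000000000000000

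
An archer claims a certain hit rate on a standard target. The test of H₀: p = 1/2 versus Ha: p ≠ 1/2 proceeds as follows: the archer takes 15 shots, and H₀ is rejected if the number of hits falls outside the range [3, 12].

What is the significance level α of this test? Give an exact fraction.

Under H₀, S ~ Binomial(15, 1/2); α is the probability of landing in either tail, P(S ≤ 2) + P(S ≥ 13).
Each tail has probability (1 + 15 + 105)/32768; doubling gives α = 242/32768 = 121/16384.

121/16384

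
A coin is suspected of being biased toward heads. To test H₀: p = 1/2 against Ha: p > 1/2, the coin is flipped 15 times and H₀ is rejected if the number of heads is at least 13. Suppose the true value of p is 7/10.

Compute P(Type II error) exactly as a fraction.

Under the alternative p = 7/10, Y ~ Binomial(15, 7/10); β is the probability the test does not reject, P(Y < 13).
Adding the binomial probabilities P(Y=0)+…+P(Y=12) at p = 7/10 gives 873172285377237/1000000000000000.

873172285377237/1000000000000000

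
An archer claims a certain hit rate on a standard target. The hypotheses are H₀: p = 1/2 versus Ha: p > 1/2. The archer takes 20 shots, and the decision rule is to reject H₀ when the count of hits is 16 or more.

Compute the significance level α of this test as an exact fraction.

Under H₀, Y ~ Binomial(20, 1/2), and α = P(Y ≥ 16).
P(Y ≥ 16) = [C(20,16) + C(20,17) + C(20,18) + C(20,19) + C(20,20)] / 2^20 = (4845 + 1140 + 190 + 20 + 1) / 1048576 = 6196/1048576 = 1549/262144.

1549/262144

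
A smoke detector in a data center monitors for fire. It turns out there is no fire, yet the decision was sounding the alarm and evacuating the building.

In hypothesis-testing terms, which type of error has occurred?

The null hypothesis here is that there is no fire.
'Sounding the alarm and evacuating the building' corresponds to rejecting H₀.
H₀ was rejected but H₀ is true — a Type I error (false positive).

Type I error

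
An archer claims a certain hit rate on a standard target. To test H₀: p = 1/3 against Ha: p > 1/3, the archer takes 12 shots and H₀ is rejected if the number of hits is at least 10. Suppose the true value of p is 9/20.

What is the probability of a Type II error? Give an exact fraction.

812745962073749/819200000000000

A Type II error is failing to reject when Ha holds: with p = 9/20, β = P(K ≤ 9).
Summing C(12,j)·(9/20)^j·(11/20)^{12-j} for j = 0..9 gives 812745962073749/819200000000000.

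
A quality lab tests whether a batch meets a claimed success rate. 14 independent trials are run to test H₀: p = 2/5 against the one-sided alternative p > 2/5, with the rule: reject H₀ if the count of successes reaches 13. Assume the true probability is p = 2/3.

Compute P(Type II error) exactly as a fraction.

4651897/4782969

A Type II error is failing to reject when Ha holds: with p = 2/3, β = P(Y ≤ 12).
Adding the binomial probabilities P(Y=0)+…+P(Y=12) at p = 2/3 gives 4651897/4782969.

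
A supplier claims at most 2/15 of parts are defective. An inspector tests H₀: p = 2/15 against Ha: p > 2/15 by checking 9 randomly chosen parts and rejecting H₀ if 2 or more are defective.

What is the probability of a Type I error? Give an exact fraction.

α = P(reject H₀ | H₀ true) = P(Y ≥ 2 | p = 2/15), Y ~ Binomial(9, 2/15).
Computing the lower-tail complement: 1 − 25287652351/38443359375 = 13155707024/38443359375.

13155707024/38443359375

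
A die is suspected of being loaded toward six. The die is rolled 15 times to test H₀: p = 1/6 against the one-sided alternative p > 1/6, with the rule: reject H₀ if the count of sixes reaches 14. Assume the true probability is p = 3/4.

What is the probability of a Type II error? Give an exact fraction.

A Type II error is failing to reject when Ha holds: with p = 3/4, β = P(K ≤ 13).
Equivalently, β = 1 − P(K ≥ 14) = 493824191/536870912.

493824191/536870912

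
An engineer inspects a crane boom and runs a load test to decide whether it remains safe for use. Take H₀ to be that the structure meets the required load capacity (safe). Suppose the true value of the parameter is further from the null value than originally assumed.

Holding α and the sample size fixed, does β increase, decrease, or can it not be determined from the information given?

It decreases.

The further the true parameter sits from the null value, the more of the Ha sampling distribution falls in the rejection region.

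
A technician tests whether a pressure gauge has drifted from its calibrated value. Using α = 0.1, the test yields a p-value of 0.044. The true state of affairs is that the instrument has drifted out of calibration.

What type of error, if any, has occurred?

Neither — the decision is correct.

The conventional null hypothesis is that the instrument is correctly calibrated.
Since p = 0.044 < α = 0.1, H₀ is rejected.
H₀ is false (actually the instrument has drifted out of calibration).
The decision matches the true state — no error.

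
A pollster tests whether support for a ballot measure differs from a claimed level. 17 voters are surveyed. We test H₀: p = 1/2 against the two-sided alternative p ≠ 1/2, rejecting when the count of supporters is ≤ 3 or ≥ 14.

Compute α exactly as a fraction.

Under H₀, K ~ Binomial(17, 1/2); α is the probability of landing in either tail, P(K ≤ 3) + P(K ≥ 14).
By symmetry, α = 2·P(K ≤ 3) = 2·(1 + 17 + 136 + 680)/131072 = 1668/131072 = 417/32768.

417/32768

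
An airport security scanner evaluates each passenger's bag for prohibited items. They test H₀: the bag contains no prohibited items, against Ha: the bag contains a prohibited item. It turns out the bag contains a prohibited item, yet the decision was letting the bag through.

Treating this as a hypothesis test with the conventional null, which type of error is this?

'Letting the bag through' corresponds to failing to reject H₀.
H₀ was not rejected but H₀ is false — a Type II error (false negative).

Type II error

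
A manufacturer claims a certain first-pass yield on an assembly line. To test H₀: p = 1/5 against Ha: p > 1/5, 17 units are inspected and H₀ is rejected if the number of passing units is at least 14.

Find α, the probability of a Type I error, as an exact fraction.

9153/152587890625

α = P(reject H₀ | H₀ true) = P(K ≥ 14 | p = 1/5), with K ~ Binomial(17, 1/5).
Adding the binomial terms for j = 14 through 17 with p = 1/5 yields 9153/152587890625.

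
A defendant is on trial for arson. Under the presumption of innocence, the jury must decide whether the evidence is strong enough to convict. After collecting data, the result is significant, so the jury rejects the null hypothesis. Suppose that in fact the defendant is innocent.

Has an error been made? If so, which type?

Type I error

The conventional null hypothesis here is that the defendant is innocent.
H₀ was rejected, but H₀ is actually true.
Rejecting a true null hypothesis is a Type I error (false positive).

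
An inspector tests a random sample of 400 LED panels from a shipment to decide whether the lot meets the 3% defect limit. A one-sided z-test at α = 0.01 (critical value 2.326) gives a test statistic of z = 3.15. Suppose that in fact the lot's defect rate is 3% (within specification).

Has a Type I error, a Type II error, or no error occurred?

Type I error

The conventional null hypothesis is that the lot's defect rate is 3% (within specification).
Since z = 3.15 > z* = 2.326, H₀ is rejected.
H₀ is true (actually the lot's defect rate is 3% (within specification)).
Rejecting a true H₀ is a Type I error.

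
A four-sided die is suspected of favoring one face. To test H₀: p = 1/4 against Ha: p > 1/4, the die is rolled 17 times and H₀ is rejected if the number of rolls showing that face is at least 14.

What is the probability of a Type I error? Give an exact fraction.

Under H₀, X ~ Binomial(17, 1/4), and α = P(X ≥ 14).
Adding the binomial terms for j = 14 through 17 with p = 1/4 yields 4909/4294967296.

4909/4294967296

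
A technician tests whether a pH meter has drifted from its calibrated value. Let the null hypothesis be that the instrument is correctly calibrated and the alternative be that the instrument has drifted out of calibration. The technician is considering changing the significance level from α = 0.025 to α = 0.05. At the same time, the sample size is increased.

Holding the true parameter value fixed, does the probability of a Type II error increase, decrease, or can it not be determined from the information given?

It decreases.

With a larger α the critical value moves toward the center, so more of the Ha sampling distribution lies in the rejection region. Increasing n separates the H₀ and Ha sampling distributions, so under Ha fewer outcomes land in the acceptance region. Both changes push β in the same direction.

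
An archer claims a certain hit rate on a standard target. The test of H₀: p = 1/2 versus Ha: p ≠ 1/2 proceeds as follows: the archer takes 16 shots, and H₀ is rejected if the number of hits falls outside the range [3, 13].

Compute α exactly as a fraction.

137/32768

α = P(S ≤ 2 or S ≥ 14 | p = 1/2), S ~ Binomial(16, 1/2).
By symmetry, α = 2·P(S ≤ 2) = 2·(1 + 16 + 120)/65536 = 274/65536 = 137/32768.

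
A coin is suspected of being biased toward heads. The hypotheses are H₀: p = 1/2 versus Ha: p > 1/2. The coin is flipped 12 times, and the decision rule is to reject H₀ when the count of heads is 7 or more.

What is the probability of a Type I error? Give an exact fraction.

793/2048

Under H₀, X ~ Binomial(12, 1/2), and α = P(X ≥ 7).
Summing the upper tail: (792 + 495 + 220 + 66 + 12 + 1) / 2^12 = 1586/4096 = 793/2048.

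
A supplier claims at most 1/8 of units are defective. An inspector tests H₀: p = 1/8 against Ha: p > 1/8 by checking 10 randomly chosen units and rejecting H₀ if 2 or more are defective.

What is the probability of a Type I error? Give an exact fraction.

387730505/1073741824

α = P(reject H₀ | H₀ true) = P(Y ≥ 2 | p = 1/8), Y ~ Binomial(10, 1/8).
Via the complement, α = 1 − Σ_{j=0}^{1} C(10,j)(1/8)^j(7/8)^{10-j} = 387730505/1073741824.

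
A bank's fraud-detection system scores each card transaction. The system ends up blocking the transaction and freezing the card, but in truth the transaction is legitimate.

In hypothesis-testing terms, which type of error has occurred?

Type I error

The null hypothesis here is that the transaction is legitimate.
'Blocking the transaction and freezing the card' corresponds to rejecting H₀.
H₀ was rejected but H₀ is true — a Type I error (false positive).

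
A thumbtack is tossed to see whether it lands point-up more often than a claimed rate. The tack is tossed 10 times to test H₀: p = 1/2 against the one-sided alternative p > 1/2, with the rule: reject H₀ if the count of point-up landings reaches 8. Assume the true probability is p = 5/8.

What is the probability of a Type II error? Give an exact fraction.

211794831/268435456

Under the alternative p = 5/8, K ~ Binomial(10, 5/8); β is the probability the test does not reject, P(K < 8).
Adding the binomial probabilities P(K=0)+…+P(K=7) at p = 5/8 gives 211794831/268435456.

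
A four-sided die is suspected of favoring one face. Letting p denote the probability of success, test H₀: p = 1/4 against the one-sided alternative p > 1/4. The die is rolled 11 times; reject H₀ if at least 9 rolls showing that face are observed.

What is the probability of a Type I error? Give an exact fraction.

529/4194304

α = P(reject H₀ | H₀ true) = P(Y ≥ 9 | p = 1/4), with Y ~ Binomial(11, 1/4).
Adding the binomial terms for j = 9 through 11 with p = 1/4 yields 529/4194304.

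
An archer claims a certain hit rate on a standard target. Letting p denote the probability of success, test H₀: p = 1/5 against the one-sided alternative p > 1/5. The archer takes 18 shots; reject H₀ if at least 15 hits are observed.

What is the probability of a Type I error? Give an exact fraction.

10949/762939453125

The Type I error probability is α = P(S ≥ 15) computed under H₀, where S ~ Binomial(18, 1/5).
Summing C(18,j)(1/5)^j(4/5)^{18−j} for j = 15,…,18 gives 10949/762939453125.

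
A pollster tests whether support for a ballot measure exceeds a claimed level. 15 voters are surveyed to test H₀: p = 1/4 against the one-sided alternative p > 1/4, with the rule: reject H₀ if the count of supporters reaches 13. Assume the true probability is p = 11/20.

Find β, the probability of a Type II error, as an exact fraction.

32418940857512713659/32768000000000000000

Under the alternative p = 11/20, K ~ Binomial(15, 11/20); β is the probability the test does not reject, P(K < 13).
Summing C(15,j)·(11/20)^j·(9/20)^{15-j} for j = 0..12 gives 32418940857512713659/32768000000000000000.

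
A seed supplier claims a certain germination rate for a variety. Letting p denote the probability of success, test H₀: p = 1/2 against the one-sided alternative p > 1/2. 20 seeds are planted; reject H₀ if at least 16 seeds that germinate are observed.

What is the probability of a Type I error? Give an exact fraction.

Under H₀, X ~ Binomial(20, 1/2), and α = P(X ≥ 16).
P(X ≥ 16) = [C(20,16) + C(20,17) + C(20,18) + C(20,19) + C(20,20)] / 2^20 = (4845 + 1140 + 190 + 20 + 1) / 1048576 = 6196/1048576 = 1549/262144.

1549/262144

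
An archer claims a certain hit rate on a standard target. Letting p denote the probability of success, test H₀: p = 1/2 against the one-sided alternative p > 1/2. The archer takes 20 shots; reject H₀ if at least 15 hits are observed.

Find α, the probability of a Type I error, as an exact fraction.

5425/262144

α = P(reject H₀ | H₀ true) = P(X ≥ 15 | p = 1/2), with X ~ Binomial(20, 1/2).
That's C(20,15) + C(20,16) + C(20,17) + C(20,18) + C(20,19) + C(20,20) over 2^20, i.e. (15504 + 4845 + 1140 + 190 + 20 + 1)/1048576 = 21700/1048576 = 5425/262144.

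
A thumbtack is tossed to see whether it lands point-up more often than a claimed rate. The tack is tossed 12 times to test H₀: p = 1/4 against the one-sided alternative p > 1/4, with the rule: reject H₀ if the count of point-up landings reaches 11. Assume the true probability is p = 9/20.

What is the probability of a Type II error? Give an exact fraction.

4091575270595131/4096000000000000

β = P(fail to reject H₀ | Ha true) = P(K ≤ 10 | p = 9/20), K ~ Binomial(12, 9/20).
Summing C(12,j)·(9/20)^j·(11/20)^{12-j} for j = 0..10 gives 4091575270595131/4096000000000000.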